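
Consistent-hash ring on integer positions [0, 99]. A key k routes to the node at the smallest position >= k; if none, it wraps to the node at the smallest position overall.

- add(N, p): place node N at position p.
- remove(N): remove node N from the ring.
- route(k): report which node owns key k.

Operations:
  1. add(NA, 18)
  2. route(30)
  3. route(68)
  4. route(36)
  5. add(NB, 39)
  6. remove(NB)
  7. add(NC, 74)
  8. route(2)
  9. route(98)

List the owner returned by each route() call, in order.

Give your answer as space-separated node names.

Answer: NA NA NA NA NA

Derivation:
Op 1: add NA@18 -> ring=[18:NA]
Op 2: route key 30: none >= 30, wrap to smallest pos 18 -> NA
Op 3: route key 68: none >= 68, wrap to smallest pos 18 -> NA
Op 4: route key 36: none >= 36, wrap to smallest pos 18 -> NA
Op 5: add NB@39 -> ring=[18:NA,39:NB]
Op 6: remove NB -> ring=[18:NA]
Op 7: add NC@74 -> ring=[18:NA,74:NC]
Op 8: route key 2: smallest pos >= 2 is 18 -> NA
Op 9: route key 98: none >= 98, wrap to smallest pos 18 -> NA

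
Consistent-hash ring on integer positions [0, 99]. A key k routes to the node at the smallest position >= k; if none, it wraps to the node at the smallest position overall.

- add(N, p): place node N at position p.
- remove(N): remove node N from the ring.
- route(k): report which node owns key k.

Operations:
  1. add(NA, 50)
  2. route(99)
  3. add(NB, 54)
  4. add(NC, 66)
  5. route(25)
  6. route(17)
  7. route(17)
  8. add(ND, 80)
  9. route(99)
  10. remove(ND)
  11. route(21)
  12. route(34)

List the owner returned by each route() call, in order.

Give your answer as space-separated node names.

Op 1: add NA@50 -> ring=[50:NA]
Op 2: route key 99: none >= 99, wrap to smallest pos 50 -> NA
Op 3: add NB@54 -> ring=[50:NA,54:NB]
Op 4: add NC@66 -> ring=[50:NA,54:NB,66:NC]
Op 5: route key 25: smallest pos >= 25 is 50 -> NA
Op 6: route key 17: smallest pos >= 17 is 50 -> NA
Op 7: route key 17: smallest pos >= 17 is 50 -> NA
Op 8: add ND@80 -> ring=[50:NA,54:NB,66:NC,80:ND]
Op 9: route key 99: none >= 99, wrap to smallest pos 50 -> NA
Op 10: remove ND -> ring=[50:NA,54:NB,66:NC]
Op 11: route key 21: smallest pos >= 21 is 50 -> NA
Op 12: route key 34: smallest pos >= 34 is 50 -> NA

Answer: NA NA NA NA NA NA NA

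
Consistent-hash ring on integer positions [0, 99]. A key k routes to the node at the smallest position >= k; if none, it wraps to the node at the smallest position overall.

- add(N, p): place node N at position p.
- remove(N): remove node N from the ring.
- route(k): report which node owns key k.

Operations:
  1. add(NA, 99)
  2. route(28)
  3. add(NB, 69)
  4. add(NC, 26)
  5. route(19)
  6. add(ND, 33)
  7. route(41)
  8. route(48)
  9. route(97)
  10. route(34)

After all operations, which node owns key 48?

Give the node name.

Op 1: add NA@99 -> ring=[99:NA]
Op 2: route key 28: smallest pos >= 28 is 99 -> NA
Op 3: add NB@69 -> ring=[69:NB,99:NA]
Op 4: add NC@26 -> ring=[26:NC,69:NB,99:NA]
Op 5: route key 19: smallest pos >= 19 is 26 -> NC
Op 6: add ND@33 -> ring=[26:NC,33:ND,69:NB,99:NA]
Op 7: route key 41: smallest pos >= 41 is 69 -> NB
Op 8: route key 48: smallest pos >= 48 is 69 -> NB
Op 9: route key 97: smallest pos >= 97 is 99 -> NA
Op 10: route key 34: smallest pos >= 34 is 69 -> NB
Final route key 48: smallest pos >= 48 is 69 -> NB

Answer: NB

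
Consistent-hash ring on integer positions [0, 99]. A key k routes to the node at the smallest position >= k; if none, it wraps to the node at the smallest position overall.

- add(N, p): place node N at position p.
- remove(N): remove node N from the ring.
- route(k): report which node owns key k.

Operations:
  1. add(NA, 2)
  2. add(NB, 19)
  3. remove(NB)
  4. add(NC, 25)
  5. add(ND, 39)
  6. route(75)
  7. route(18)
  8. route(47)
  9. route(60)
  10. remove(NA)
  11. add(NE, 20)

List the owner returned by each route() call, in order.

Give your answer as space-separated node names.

Answer: NA NC NA NA

Derivation:
Op 1: add NA@2 -> ring=[2:NA]
Op 2: add NB@19 -> ring=[2:NA,19:NB]
Op 3: remove NB -> ring=[2:NA]
Op 4: add NC@25 -> ring=[2:NA,25:NC]
Op 5: add ND@39 -> ring=[2:NA,25:NC,39:ND]
Op 6: route key 75: none >= 75, wrap to smallest pos 2 -> NA
Op 7: route key 18: smallest pos >= 18 is 25 -> NC
Op 8: route key 47: none >= 47, wrap to smallest pos 2 -> NA
Op 9: route key 60: none >= 60, wrap to smallest pos 2 -> NA
Op 10: remove NA -> ring=[25:NC,39:ND]
Op 11: add NE@20 -> ring=[20:NE,25:NC,39:ND]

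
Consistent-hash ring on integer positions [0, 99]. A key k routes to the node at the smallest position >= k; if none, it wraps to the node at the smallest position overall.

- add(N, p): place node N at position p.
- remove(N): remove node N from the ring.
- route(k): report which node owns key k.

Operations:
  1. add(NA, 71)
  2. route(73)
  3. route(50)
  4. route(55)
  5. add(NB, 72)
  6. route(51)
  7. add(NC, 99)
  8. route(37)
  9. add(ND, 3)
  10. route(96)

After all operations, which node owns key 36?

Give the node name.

Answer: NA

Derivation:
Op 1: add NA@71 -> ring=[71:NA]
Op 2: route key 73: none >= 73, wrap to smallest pos 71 -> NA
Op 3: route key 50: smallest pos >= 50 is 71 -> NA
Op 4: route key 55: smallest pos >= 55 is 71 -> NA
Op 5: add NB@72 -> ring=[71:NA,72:NB]
Op 6: route key 51: smallest pos >= 51 is 71 -> NA
Op 7: add NC@99 -> ring=[71:NA,72:NB,99:NC]
Op 8: route key 37: smallest pos >= 37 is 71 -> NA
Op 9: add ND@3 -> ring=[3:ND,71:NA,72:NB,99:NC]
Op 10: route key 96: smallest pos >= 96 is 99 -> NC
Final route key 36: smallest pos >= 36 is 71 -> NA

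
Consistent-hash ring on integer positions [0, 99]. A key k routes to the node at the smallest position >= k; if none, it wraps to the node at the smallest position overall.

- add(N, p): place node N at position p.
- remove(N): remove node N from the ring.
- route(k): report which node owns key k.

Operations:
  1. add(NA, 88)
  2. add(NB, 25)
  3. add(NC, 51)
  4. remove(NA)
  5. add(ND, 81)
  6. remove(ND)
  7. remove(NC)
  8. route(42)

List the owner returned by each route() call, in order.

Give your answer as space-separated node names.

Op 1: add NA@88 -> ring=[88:NA]
Op 2: add NB@25 -> ring=[25:NB,88:NA]
Op 3: add NC@51 -> ring=[25:NB,51:NC,88:NA]
Op 4: remove NA -> ring=[25:NB,51:NC]
Op 5: add ND@81 -> ring=[25:NB,51:NC,81:ND]
Op 6: remove ND -> ring=[25:NB,51:NC]
Op 7: remove NC -> ring=[25:NB]
Op 8: route key 42: none >= 42, wrap to smallest pos 25 -> NB

Answer: NB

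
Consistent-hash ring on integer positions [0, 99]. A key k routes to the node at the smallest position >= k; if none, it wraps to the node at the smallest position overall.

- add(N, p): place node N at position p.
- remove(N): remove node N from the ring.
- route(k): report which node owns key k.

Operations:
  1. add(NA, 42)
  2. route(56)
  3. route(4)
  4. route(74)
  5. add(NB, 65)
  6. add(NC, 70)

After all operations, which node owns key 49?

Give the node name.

Op 1: add NA@42 -> ring=[42:NA]
Op 2: route key 56: none >= 56, wrap to smallest pos 42 -> NA
Op 3: route key 4: smallest pos >= 4 is 42 -> NA
Op 4: route key 74: none >= 74, wrap to smallest pos 42 -> NA
Op 5: add NB@65 -> ring=[42:NA,65:NB]
Op 6: add NC@70 -> ring=[42:NA,65:NB,70:NC]
Final route key 49: smallest pos >= 49 is 65 -> NB

Answer: NB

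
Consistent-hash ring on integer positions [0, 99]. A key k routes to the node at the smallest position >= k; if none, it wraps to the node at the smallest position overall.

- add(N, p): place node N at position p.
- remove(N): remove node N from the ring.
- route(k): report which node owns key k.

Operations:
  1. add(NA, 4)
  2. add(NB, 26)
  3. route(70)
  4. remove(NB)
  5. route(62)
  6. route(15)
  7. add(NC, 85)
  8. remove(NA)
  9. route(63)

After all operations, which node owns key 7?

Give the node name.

Op 1: add NA@4 -> ring=[4:NA]
Op 2: add NB@26 -> ring=[4:NA,26:NB]
Op 3: route key 70: none >= 70, wrap to smallest pos 4 -> NA
Op 4: remove NB -> ring=[4:NA]
Op 5: route key 62: none >= 62, wrap to smallest pos 4 -> NA
Op 6: route key 15: none >= 15, wrap to smallest pos 4 -> NA
Op 7: add NC@85 -> ring=[4:NA,85:NC]
Op 8: remove NA -> ring=[85:NC]
Op 9: route key 63: smallest pos >= 63 is 85 -> NC
Final route key 7: smallest pos >= 7 is 85 -> NC

Answer: NC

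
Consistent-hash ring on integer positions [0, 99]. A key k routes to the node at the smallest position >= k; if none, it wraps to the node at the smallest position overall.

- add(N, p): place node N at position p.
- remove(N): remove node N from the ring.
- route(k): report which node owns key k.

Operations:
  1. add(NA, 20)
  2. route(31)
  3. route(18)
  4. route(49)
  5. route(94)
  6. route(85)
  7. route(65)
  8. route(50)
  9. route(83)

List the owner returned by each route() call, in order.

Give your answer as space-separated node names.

Answer: NA NA NA NA NA NA NA NA

Derivation:
Op 1: add NA@20 -> ring=[20:NA]
Op 2: route key 31: none >= 31, wrap to smallest pos 20 -> NA
Op 3: route key 18: smallest pos >= 18 is 20 -> NA
Op 4: route key 49: none >= 49, wrap to smallest pos 20 -> NA
Op 5: route key 94: none >= 94, wrap to smallest pos 20 -> NA
Op 6: route key 85: none >= 85, wrap to smallest pos 20 -> NA
Op 7: route key 65: none >= 65, wrap to smallest pos 20 -> NA
Op 8: route key 50: none >= 50, wrap to smallest pos 20 -> NA
Op 9: route key 83: none >= 83, wrap to smallest pos 20 -> NA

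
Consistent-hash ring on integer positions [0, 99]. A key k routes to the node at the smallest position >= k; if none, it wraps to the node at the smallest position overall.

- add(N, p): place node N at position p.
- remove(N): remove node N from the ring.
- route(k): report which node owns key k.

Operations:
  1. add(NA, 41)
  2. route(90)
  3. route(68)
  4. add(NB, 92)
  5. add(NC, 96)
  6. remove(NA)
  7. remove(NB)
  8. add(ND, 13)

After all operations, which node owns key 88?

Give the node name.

Answer: NC

Derivation:
Op 1: add NA@41 -> ring=[41:NA]
Op 2: route key 90: none >= 90, wrap to smallest pos 41 -> NA
Op 3: route key 68: none >= 68, wrap to smallest pos 41 -> NA
Op 4: add NB@92 -> ring=[41:NA,92:NB]
Op 5: add NC@96 -> ring=[41:NA,92:NB,96:NC]
Op 6: remove NA -> ring=[92:NB,96:NC]
Op 7: remove NB -> ring=[96:NC]
Op 8: add ND@13 -> ring=[13:ND,96:NC]
Final route key 88: smallest pos >= 88 is 96 -> NC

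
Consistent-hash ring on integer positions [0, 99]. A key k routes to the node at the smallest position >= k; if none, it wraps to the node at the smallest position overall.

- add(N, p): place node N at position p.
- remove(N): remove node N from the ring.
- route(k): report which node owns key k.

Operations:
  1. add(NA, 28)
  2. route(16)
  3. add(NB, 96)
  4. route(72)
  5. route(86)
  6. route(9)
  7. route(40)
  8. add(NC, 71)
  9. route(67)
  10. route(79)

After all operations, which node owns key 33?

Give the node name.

Answer: NC

Derivation:
Op 1: add NA@28 -> ring=[28:NA]
Op 2: route key 16: smallest pos >= 16 is 28 -> NA
Op 3: add NB@96 -> ring=[28:NA,96:NB]
Op 4: route key 72: smallest pos >= 72 is 96 -> NB
Op 5: route key 86: smallest pos >= 86 is 96 -> NB
Op 6: route key 9: smallest pos >= 9 is 28 -> NA
Op 7: route key 40: smallest pos >= 40 is 96 -> NB
Op 8: add NC@71 -> ring=[28:NA,71:NC,96:NB]
Op 9: route key 67: smallest pos >= 67 is 71 -> NC
Op 10: route key 79: smallest pos >= 79 is 96 -> NB
Final route key 33: smallest pos >= 33 is 71 -> NC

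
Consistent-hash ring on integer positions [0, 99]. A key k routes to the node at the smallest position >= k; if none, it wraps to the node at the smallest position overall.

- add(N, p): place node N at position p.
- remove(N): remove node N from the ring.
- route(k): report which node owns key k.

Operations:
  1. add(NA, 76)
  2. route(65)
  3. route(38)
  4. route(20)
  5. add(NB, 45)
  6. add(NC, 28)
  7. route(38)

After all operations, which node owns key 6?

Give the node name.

Op 1: add NA@76 -> ring=[76:NA]
Op 2: route key 65: smallest pos >= 65 is 76 -> NA
Op 3: route key 38: smallest pos >= 38 is 76 -> NA
Op 4: route key 20: smallest pos >= 20 is 76 -> NA
Op 5: add NB@45 -> ring=[45:NB,76:NA]
Op 6: add NC@28 -> ring=[28:NC,45:NB,76:NA]
Op 7: route key 38: smallest pos >= 38 is 45 -> NB
Final route key 6: smallest pos >= 6 is 28 -> NC

Answer: NC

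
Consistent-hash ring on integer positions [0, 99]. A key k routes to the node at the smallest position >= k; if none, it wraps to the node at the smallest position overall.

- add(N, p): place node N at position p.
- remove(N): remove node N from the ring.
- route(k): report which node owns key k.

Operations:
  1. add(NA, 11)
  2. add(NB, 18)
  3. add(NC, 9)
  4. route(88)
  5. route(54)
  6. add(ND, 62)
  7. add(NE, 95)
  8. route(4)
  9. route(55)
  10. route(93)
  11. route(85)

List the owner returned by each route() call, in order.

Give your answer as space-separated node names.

Op 1: add NA@11 -> ring=[11:NA]
Op 2: add NB@18 -> ring=[11:NA,18:NB]
Op 3: add NC@9 -> ring=[9:NC,11:NA,18:NB]
Op 4: route key 88: none >= 88, wrap to smallest pos 9 -> NC
Op 5: route key 54: none >= 54, wrap to smallest pos 9 -> NC
Op 6: add ND@62 -> ring=[9:NC,11:NA,18:NB,62:ND]
Op 7: add NE@95 -> ring=[9:NC,11:NA,18:NB,62:ND,95:NE]
Op 8: route key 4: smallest pos >= 4 is 9 -> NC
Op 9: route key 55: smallest pos >= 55 is 62 -> ND
Op 10: route key 93: smallest pos >= 93 is 95 -> NE
Op 11: route key 85: smallest pos >= 85 is 95 -> NE

Answer: NC NC NC ND NE NE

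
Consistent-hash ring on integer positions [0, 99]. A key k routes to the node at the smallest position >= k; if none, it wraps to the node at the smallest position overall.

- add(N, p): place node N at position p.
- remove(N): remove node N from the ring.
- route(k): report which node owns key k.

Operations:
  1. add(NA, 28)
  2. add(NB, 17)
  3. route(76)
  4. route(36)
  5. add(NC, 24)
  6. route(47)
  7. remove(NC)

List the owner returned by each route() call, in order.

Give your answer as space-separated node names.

Answer: NB NB NB

Derivation:
Op 1: add NA@28 -> ring=[28:NA]
Op 2: add NB@17 -> ring=[17:NB,28:NA]
Op 3: route key 76: none >= 76, wrap to smallest pos 17 -> NB
Op 4: route key 36: none >= 36, wrap to smallest pos 17 -> NB
Op 5: add NC@24 -> ring=[17:NB,24:NC,28:NA]
Op 6: route key 47: none >= 47, wrap to smallest pos 17 -> NB
Op 7: remove NC -> ring=[17:NB,28:NA]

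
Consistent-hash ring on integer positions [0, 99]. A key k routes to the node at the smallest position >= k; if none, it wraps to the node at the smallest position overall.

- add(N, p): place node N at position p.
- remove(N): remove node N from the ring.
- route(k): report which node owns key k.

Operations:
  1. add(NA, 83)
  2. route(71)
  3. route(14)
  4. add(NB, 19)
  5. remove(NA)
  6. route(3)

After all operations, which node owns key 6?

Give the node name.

Op 1: add NA@83 -> ring=[83:NA]
Op 2: route key 71: smallest pos >= 71 is 83 -> NA
Op 3: route key 14: smallest pos >= 14 is 83 -> NA
Op 4: add NB@19 -> ring=[19:NB,83:NA]
Op 5: remove NA -> ring=[19:NB]
Op 6: route key 3: smallest pos >= 3 is 19 -> NB
Final route key 6: smallest pos >= 6 is 19 -> NB

Answer: NB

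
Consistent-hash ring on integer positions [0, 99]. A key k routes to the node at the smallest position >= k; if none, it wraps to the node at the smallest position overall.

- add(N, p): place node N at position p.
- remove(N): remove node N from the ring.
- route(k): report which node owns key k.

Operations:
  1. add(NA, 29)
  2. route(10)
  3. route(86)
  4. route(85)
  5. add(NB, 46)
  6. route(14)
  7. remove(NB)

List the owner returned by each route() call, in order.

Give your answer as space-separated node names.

Op 1: add NA@29 -> ring=[29:NA]
Op 2: route key 10: smallest pos >= 10 is 29 -> NA
Op 3: route key 86: none >= 86, wrap to smallest pos 29 -> NA
Op 4: route key 85: none >= 85, wrap to smallest pos 29 -> NA
Op 5: add NB@46 -> ring=[29:NA,46:NB]
Op 6: route key 14: smallest pos >= 14 is 29 -> NA
Op 7: remove NB -> ring=[29:NA]

Answer: NA NA NA NA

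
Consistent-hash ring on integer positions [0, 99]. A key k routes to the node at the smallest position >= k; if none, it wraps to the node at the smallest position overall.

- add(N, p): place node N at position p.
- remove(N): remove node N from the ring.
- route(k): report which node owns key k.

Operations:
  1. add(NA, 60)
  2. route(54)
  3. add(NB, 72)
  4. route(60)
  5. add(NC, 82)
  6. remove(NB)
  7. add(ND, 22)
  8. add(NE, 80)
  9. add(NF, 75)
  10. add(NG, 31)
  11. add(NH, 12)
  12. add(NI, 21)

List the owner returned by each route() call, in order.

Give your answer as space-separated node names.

Op 1: add NA@60 -> ring=[60:NA]
Op 2: route key 54: smallest pos >= 54 is 60 -> NA
Op 3: add NB@72 -> ring=[60:NA,72:NB]
Op 4: route key 60: smallest pos >= 60 is 60 -> NA
Op 5: add NC@82 -> ring=[60:NA,72:NB,82:NC]
Op 6: remove NB -> ring=[60:NA,82:NC]
Op 7: add ND@22 -> ring=[22:ND,60:NA,82:NC]
Op 8: add NE@80 -> ring=[22:ND,60:NA,80:NE,82:NC]
Op 9: add NF@75 -> ring=[22:ND,60:NA,75:NF,80:NE,82:NC]
Op 10: add NG@31 -> ring=[22:ND,31:NG,60:NA,75:NF,80:NE,82:NC]
Op 11: add NH@12 -> ring=[12:NH,22:ND,31:NG,60:NA,75:NF,80:NE,82:NC]
Op 12: add NI@21 -> ring=[12:NH,21:NI,22:ND,31:NG,60:NA,75:NF,80:NE,82:NC]

Answer: NA NA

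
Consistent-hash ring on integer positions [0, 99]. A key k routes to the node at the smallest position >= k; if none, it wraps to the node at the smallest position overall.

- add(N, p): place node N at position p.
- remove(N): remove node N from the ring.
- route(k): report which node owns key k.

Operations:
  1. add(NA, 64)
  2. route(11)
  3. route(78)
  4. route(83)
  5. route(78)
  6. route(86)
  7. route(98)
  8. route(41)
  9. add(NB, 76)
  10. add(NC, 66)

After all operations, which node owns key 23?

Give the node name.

Answer: NA

Derivation:
Op 1: add NA@64 -> ring=[64:NA]
Op 2: route key 11: smallest pos >= 11 is 64 -> NA
Op 3: route key 78: none >= 78, wrap to smallest pos 64 -> NA
Op 4: route key 83: none >= 83, wrap to smallest pos 64 -> NA
Op 5: route key 78: none >= 78, wrap to smallest pos 64 -> NA
Op 6: route key 86: none >= 86, wrap to smallest pos 64 -> NA
Op 7: route key 98: none >= 98, wrap to smallest pos 64 -> NA
Op 8: route key 41: smallest pos >= 41 is 64 -> NA
Op 9: add NB@76 -> ring=[64:NA,76:NB]
Op 10: add NC@66 -> ring=[64:NA,66:NC,76:NB]
Final route key 23: smallest pos >= 23 is 64 -> NA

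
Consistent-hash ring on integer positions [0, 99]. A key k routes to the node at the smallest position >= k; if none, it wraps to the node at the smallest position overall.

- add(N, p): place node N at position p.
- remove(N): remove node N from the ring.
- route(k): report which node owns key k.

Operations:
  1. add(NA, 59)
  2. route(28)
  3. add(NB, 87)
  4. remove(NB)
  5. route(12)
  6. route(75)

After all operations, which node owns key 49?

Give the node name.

Answer: NA

Derivation:
Op 1: add NA@59 -> ring=[59:NA]
Op 2: route key 28: smallest pos >= 28 is 59 -> NA
Op 3: add NB@87 -> ring=[59:NA,87:NB]
Op 4: remove NB -> ring=[59:NA]
Op 5: route key 12: smallest pos >= 12 is 59 -> NA
Op 6: route key 75: none >= 75, wrap to smallest pos 59 -> NA
Final route key 49: smallest pos >= 49 is 59 -> NA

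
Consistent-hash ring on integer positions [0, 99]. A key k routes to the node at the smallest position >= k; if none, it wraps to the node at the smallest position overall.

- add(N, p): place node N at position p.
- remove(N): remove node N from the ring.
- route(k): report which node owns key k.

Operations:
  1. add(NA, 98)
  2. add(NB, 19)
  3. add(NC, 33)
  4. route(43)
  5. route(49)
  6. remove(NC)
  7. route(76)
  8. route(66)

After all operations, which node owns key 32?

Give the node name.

Op 1: add NA@98 -> ring=[98:NA]
Op 2: add NB@19 -> ring=[19:NB,98:NA]
Op 3: add NC@33 -> ring=[19:NB,33:NC,98:NA]
Op 4: route key 43: smallest pos >= 43 is 98 -> NA
Op 5: route key 49: smallest pos >= 49 is 98 -> NA
Op 6: remove NC -> ring=[19:NB,98:NA]
Op 7: route key 76: smallest pos >= 76 is 98 -> NA
Op 8: route key 66: smallest pos >= 66 is 98 -> NA
Final route key 32: smallest pos >= 32 is 98 -> NA

Answer: NA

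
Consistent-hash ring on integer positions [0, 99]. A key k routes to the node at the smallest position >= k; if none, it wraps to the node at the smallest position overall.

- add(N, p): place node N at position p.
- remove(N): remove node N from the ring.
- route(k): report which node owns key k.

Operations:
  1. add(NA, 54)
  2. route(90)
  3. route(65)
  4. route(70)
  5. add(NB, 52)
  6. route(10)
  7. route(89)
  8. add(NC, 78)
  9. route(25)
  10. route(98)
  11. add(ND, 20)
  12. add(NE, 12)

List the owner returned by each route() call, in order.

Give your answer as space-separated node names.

Answer: NA NA NA NB NB NB NB

Derivation:
Op 1: add NA@54 -> ring=[54:NA]
Op 2: route key 90: none >= 90, wrap to smallest pos 54 -> NA
Op 3: route key 65: none >= 65, wrap to smallest pos 54 -> NA
Op 4: route key 70: none >= 70, wrap to smallest pos 54 -> NA
Op 5: add NB@52 -> ring=[52:NB,54:NA]
Op 6: route key 10: smallest pos >= 10 is 52 -> NB
Op 7: route key 89: none >= 89, wrap to smallest pos 52 -> NB
Op 8: add NC@78 -> ring=[52:NB,54:NA,78:NC]
Op 9: route key 25: smallest pos >= 25 is 52 -> NB
Op 10: route key 98: none >= 98, wrap to smallest pos 52 -> NB
Op 11: add ND@20 -> ring=[20:ND,52:NB,54:NA,78:NC]
Op 12: add NE@12 -> ring=[12:NE,20:ND,52:NB,54:NA,78:NC]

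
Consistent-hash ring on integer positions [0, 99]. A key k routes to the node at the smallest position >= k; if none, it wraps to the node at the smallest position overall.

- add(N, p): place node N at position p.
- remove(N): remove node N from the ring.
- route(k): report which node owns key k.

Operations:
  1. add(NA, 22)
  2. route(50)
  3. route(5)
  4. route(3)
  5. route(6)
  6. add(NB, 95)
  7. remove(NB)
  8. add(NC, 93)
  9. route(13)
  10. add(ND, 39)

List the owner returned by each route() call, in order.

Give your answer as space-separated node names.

Answer: NA NA NA NA NA

Derivation:
Op 1: add NA@22 -> ring=[22:NA]
Op 2: route key 50: none >= 50, wrap to smallest pos 22 -> NA
Op 3: route key 5: smallest pos >= 5 is 22 -> NA
Op 4: route key 3: smallest pos >= 3 is 22 -> NA
Op 5: route key 6: smallest pos >= 6 is 22 -> NA
Op 6: add NB@95 -> ring=[22:NA,95:NB]
Op 7: remove NB -> ring=[22:NA]
Op 8: add NC@93 -> ring=[22:NA,93:NC]
Op 9: route key 13: smallest pos >= 13 is 22 -> NA
Op 10: add ND@39 -> ring=[22:NA,39:ND,93:NC]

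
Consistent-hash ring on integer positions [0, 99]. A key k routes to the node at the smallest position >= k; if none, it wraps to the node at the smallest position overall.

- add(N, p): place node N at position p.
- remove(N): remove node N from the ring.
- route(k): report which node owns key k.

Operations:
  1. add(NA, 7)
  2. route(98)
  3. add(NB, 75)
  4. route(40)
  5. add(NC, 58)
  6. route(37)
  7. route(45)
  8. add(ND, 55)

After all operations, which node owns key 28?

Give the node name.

Answer: ND

Derivation:
Op 1: add NA@7 -> ring=[7:NA]
Op 2: route key 98: none >= 98, wrap to smallest pos 7 -> NA
Op 3: add NB@75 -> ring=[7:NA,75:NB]
Op 4: route key 40: smallest pos >= 40 is 75 -> NB
Op 5: add NC@58 -> ring=[7:NA,58:NC,75:NB]
Op 6: route key 37: smallest pos >= 37 is 58 -> NC
Op 7: route key 45: smallest pos >= 45 is 58 -> NC
Op 8: add ND@55 -> ring=[7:NA,55:ND,58:NC,75:NB]
Final route key 28: smallest pos >= 28 is 55 -> ND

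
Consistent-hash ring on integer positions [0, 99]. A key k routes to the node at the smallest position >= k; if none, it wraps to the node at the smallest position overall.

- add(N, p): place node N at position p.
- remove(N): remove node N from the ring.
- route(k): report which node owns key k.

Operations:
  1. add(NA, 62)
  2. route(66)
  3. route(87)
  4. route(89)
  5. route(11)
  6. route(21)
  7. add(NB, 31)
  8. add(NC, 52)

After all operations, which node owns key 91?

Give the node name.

Answer: NB

Derivation:
Op 1: add NA@62 -> ring=[62:NA]
Op 2: route key 66: none >= 66, wrap to smallest pos 62 -> NA
Op 3: route key 87: none >= 87, wrap to smallest pos 62 -> NA
Op 4: route key 89: none >= 89, wrap to smallest pos 62 -> NA
Op 5: route key 11: smallest pos >= 11 is 62 -> NA
Op 6: route key 21: smallest pos >= 21 is 62 -> NA
Op 7: add NB@31 -> ring=[31:NB,62:NA]
Op 8: add NC@52 -> ring=[31:NB,52:NC,62:NA]
Final route key 91: none >= 91, wrap to smallest pos 31 -> NB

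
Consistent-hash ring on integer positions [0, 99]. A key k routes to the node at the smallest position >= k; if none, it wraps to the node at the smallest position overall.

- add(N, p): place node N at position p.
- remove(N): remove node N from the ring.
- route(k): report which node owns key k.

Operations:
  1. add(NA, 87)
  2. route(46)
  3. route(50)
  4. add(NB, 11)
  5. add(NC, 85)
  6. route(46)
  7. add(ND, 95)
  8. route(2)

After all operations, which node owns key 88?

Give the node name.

Answer: ND

Derivation:
Op 1: add NA@87 -> ring=[87:NA]
Op 2: route key 46: smallest pos >= 46 is 87 -> NA
Op 3: route key 50: smallest pos >= 50 is 87 -> NA
Op 4: add NB@11 -> ring=[11:NB,87:NA]
Op 5: add NC@85 -> ring=[11:NB,85:NC,87:NA]
Op 6: route key 46: smallest pos >= 46 is 85 -> NC
Op 7: add ND@95 -> ring=[11:NB,85:NC,87:NA,95:ND]
Op 8: route key 2: smallest pos >= 2 is 11 -> NB
Final route key 88: smallest pos >= 88 is 95 -> ND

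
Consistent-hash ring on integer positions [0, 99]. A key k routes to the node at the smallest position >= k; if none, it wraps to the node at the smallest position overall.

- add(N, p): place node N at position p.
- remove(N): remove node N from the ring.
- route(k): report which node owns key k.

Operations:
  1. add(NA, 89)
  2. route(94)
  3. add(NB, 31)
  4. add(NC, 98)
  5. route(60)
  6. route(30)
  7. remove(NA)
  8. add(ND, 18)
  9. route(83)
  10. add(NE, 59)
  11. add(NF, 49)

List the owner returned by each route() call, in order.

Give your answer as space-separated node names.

Answer: NA NA NB NC

Derivation:
Op 1: add NA@89 -> ring=[89:NA]
Op 2: route key 94: none >= 94, wrap to smallest pos 89 -> NA
Op 3: add NB@31 -> ring=[31:NB,89:NA]
Op 4: add NC@98 -> ring=[31:NB,89:NA,98:NC]
Op 5: route key 60: smallest pos >= 60 is 89 -> NA
Op 6: route key 30: smallest pos >= 30 is 31 -> NB
Op 7: remove NA -> ring=[31:NB,98:NC]
Op 8: add ND@18 -> ring=[18:ND,31:NB,98:NC]
Op 9: route key 83: smallest pos >= 83 is 98 -> NC
Op 10: add NE@59 -> ring=[18:ND,31:NB,59:NE,98:NC]
Op 11: add NF@49 -> ring=[18:ND,31:NB,49:NF,59:NE,98:NC]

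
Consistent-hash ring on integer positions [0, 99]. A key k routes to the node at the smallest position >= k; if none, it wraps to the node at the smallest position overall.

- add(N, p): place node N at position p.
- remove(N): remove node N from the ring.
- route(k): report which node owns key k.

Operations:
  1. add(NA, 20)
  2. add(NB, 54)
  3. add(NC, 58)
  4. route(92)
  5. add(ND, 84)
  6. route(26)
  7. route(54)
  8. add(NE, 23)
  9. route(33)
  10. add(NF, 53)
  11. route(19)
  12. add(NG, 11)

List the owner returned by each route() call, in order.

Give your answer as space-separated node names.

Answer: NA NB NB NB NA

Derivation:
Op 1: add NA@20 -> ring=[20:NA]
Op 2: add NB@54 -> ring=[20:NA,54:NB]
Op 3: add NC@58 -> ring=[20:NA,54:NB,58:NC]
Op 4: route key 92: none >= 92, wrap to smallest pos 20 -> NA
Op 5: add ND@84 -> ring=[20:NA,54:NB,58:NC,84:ND]
Op 6: route key 26: smallest pos >= 26 is 54 -> NB
Op 7: route key 54: smallest pos >= 54 is 54 -> NB
Op 8: add NE@23 -> ring=[20:NA,23:NE,54:NB,58:NC,84:ND]
Op 9: route key 33: smallest pos >= 33 is 54 -> NB
Op 10: add NF@53 -> ring=[20:NA,23:NE,53:NF,54:NB,58:NC,84:ND]
Op 11: route key 19: smallest pos >= 19 is 20 -> NA
Op 12: add NG@11 -> ring=[11:NG,20:NA,23:NE,53:NF,54:NB,58:NC,84:ND]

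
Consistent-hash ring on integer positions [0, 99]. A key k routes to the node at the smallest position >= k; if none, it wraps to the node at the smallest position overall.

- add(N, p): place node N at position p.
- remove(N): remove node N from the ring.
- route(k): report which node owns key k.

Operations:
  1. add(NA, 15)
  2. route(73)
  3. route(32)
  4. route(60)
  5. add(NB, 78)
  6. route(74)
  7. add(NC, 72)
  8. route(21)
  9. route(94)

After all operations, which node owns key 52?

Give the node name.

Answer: NC

Derivation:
Op 1: add NA@15 -> ring=[15:NA]
Op 2: route key 73: none >= 73, wrap to smallest pos 15 -> NA
Op 3: route key 32: none >= 32, wrap to smallest pos 15 -> NA
Op 4: route key 60: none >= 60, wrap to smallest pos 15 -> NA
Op 5: add NB@78 -> ring=[15:NA,78:NB]
Op 6: route key 74: smallest pos >= 74 is 78 -> NB
Op 7: add NC@72 -> ring=[15:NA,72:NC,78:NB]
Op 8: route key 21: smallest pos >= 21 is 72 -> NC
Op 9: route key 94: none >= 94, wrap to smallest pos 15 -> NA
Final route key 52: smallest pos >= 52 is 72 -> NC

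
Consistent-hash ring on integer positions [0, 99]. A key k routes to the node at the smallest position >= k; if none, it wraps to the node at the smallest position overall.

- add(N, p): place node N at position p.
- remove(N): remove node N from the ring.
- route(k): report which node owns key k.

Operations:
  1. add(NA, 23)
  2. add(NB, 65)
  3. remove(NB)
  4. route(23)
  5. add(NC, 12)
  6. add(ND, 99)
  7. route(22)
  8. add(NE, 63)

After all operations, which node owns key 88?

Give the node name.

Answer: ND

Derivation:
Op 1: add NA@23 -> ring=[23:NA]
Op 2: add NB@65 -> ring=[23:NA,65:NB]
Op 3: remove NB -> ring=[23:NA]
Op 4: route key 23: smallest pos >= 23 is 23 -> NA
Op 5: add NC@12 -> ring=[12:NC,23:NA]
Op 6: add ND@99 -> ring=[12:NC,23:NA,99:ND]
Op 7: route key 22: smallest pos >= 22 is 23 -> NA
Op 8: add NE@63 -> ring=[12:NC,23:NA,63:NE,99:ND]
Final route key 88: smallest pos >= 88 is 99 -> ND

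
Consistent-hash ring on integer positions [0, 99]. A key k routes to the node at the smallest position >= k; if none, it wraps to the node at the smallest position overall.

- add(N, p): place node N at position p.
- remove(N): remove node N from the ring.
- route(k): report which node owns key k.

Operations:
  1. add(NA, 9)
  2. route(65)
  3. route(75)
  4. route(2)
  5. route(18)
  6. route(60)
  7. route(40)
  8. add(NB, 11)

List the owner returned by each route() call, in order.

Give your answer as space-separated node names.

Answer: NA NA NA NA NA NA

Derivation:
Op 1: add NA@9 -> ring=[9:NA]
Op 2: route key 65: none >= 65, wrap to smallest pos 9 -> NA
Op 3: route key 75: none >= 75, wrap to smallest pos 9 -> NA
Op 4: route key 2: smallest pos >= 2 is 9 -> NA
Op 5: route key 18: none >= 18, wrap to smallest pos 9 -> NA
Op 6: route key 60: none >= 60, wrap to smallest pos 9 -> NA
Op 7: route key 40: none >= 40, wrap to smallest pos 9 -> NA
Op 8: add NB@11 -> ring=[9:NA,11:NB]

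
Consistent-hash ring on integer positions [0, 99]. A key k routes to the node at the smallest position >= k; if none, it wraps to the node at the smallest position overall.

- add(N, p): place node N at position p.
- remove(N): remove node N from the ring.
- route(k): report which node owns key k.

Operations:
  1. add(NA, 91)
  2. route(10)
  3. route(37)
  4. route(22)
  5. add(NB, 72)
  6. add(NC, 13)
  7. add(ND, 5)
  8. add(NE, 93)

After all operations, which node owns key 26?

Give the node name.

Op 1: add NA@91 -> ring=[91:NA]
Op 2: route key 10: smallest pos >= 10 is 91 -> NA
Op 3: route key 37: smallest pos >= 37 is 91 -> NA
Op 4: route key 22: smallest pos >= 22 is 91 -> NA
Op 5: add NB@72 -> ring=[72:NB,91:NA]
Op 6: add NC@13 -> ring=[13:NC,72:NB,91:NA]
Op 7: add ND@5 -> ring=[5:ND,13:NC,72:NB,91:NA]
Op 8: add NE@93 -> ring=[5:ND,13:NC,72:NB,91:NA,93:NE]
Final route key 26: smallest pos >= 26 is 72 -> NB

Answer: NB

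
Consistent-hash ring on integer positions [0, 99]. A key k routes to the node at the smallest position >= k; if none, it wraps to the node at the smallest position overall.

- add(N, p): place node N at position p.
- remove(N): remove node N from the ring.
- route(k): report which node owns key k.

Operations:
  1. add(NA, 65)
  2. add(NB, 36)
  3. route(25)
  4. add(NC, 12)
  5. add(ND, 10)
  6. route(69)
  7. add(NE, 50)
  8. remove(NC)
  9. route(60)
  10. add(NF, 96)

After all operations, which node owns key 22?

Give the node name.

Answer: NB

Derivation:
Op 1: add NA@65 -> ring=[65:NA]
Op 2: add NB@36 -> ring=[36:NB,65:NA]
Op 3: route key 25: smallest pos >= 25 is 36 -> NB
Op 4: add NC@12 -> ring=[12:NC,36:NB,65:NA]
Op 5: add ND@10 -> ring=[10:ND,12:NC,36:NB,65:NA]
Op 6: route key 69: none >= 69, wrap to smallest pos 10 -> ND
Op 7: add NE@50 -> ring=[10:ND,12:NC,36:NB,50:NE,65:NA]
Op 8: remove NC -> ring=[10:ND,36:NB,50:NE,65:NA]
Op 9: route key 60: smallest pos >= 60 is 65 -> NA
Op 10: add NF@96 -> ring=[10:ND,36:NB,50:NE,65:NA,96:NF]
Final route key 22: smallest pos >= 22 is 36 -> NB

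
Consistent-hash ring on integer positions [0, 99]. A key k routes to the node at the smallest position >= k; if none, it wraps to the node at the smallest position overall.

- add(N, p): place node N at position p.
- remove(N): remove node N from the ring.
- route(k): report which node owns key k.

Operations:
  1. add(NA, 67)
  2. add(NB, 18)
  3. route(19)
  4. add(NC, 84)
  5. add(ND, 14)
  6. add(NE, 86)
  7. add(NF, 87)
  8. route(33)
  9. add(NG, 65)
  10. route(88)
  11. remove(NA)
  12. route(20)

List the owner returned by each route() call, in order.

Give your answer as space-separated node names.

Op 1: add NA@67 -> ring=[67:NA]
Op 2: add NB@18 -> ring=[18:NB,67:NA]
Op 3: route key 19: smallest pos >= 19 is 67 -> NA
Op 4: add NC@84 -> ring=[18:NB,67:NA,84:NC]
Op 5: add ND@14 -> ring=[14:ND,18:NB,67:NA,84:NC]
Op 6: add NE@86 -> ring=[14:ND,18:NB,67:NA,84:NC,86:NE]
Op 7: add NF@87 -> ring=[14:ND,18:NB,67:NA,84:NC,86:NE,87:NF]
Op 8: route key 33: smallest pos >= 33 is 67 -> NA
Op 9: add NG@65 -> ring=[14:ND,18:NB,65:NG,67:NA,84:NC,86:NE,87:NF]
Op 10: route key 88: none >= 88, wrap to smallest pos 14 -> ND
Op 11: remove NA -> ring=[14:ND,18:NB,65:NG,84:NC,86:NE,87:NF]
Op 12: route key 20: smallest pos >= 20 is 65 -> NG

Answer: NA NA ND NG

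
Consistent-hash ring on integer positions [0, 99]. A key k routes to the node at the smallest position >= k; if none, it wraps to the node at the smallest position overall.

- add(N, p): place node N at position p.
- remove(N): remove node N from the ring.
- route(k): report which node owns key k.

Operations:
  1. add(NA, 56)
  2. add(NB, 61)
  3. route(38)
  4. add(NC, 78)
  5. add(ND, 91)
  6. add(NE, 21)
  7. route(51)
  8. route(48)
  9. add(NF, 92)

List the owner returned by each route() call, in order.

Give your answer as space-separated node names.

Op 1: add NA@56 -> ring=[56:NA]
Op 2: add NB@61 -> ring=[56:NA,61:NB]
Op 3: route key 38: smallest pos >= 38 is 56 -> NA
Op 4: add NC@78 -> ring=[56:NA,61:NB,78:NC]
Op 5: add ND@91 -> ring=[56:NA,61:NB,78:NC,91:ND]
Op 6: add NE@21 -> ring=[21:NE,56:NA,61:NB,78:NC,91:ND]
Op 7: route key 51: smallest pos >= 51 is 56 -> NA
Op 8: route key 48: smallest pos >= 48 is 56 -> NA
Op 9: add NF@92 -> ring=[21:NE,56:NA,61:NB,78:NC,91:ND,92:NF]

Answer: NA NA NA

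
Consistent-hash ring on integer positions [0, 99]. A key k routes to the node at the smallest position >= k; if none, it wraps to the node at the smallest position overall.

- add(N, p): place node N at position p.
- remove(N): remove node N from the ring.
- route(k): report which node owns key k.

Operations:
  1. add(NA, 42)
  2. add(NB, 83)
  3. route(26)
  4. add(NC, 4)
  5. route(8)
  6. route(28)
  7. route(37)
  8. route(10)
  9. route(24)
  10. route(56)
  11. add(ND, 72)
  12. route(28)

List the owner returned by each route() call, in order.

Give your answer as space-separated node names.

Op 1: add NA@42 -> ring=[42:NA]
Op 2: add NB@83 -> ring=[42:NA,83:NB]
Op 3: route key 26: smallest pos >= 26 is 42 -> NA
Op 4: add NC@4 -> ring=[4:NC,42:NA,83:NB]
Op 5: route key 8: smallest pos >= 8 is 42 -> NA
Op 6: route key 28: smallest pos >= 28 is 42 -> NA
Op 7: route key 37: smallest pos >= 37 is 42 -> NA
Op 8: route key 10: smallest pos >= 10 is 42 -> NA
Op 9: route key 24: smallest pos >= 24 is 42 -> NA
Op 10: route key 56: smallest pos >= 56 is 83 -> NB
Op 11: add ND@72 -> ring=[4:NC,42:NA,72:ND,83:NB]
Op 12: route key 28: smallest pos >= 28 is 42 -> NA

Answer: NA NA NA NA NA NA NB NA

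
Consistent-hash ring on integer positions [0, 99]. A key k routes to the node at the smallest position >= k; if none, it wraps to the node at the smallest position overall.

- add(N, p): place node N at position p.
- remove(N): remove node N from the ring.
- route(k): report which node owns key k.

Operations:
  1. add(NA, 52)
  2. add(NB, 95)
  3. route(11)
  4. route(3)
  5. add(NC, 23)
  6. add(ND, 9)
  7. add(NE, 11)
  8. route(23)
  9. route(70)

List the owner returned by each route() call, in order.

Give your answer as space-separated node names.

Op 1: add NA@52 -> ring=[52:NA]
Op 2: add NB@95 -> ring=[52:NA,95:NB]
Op 3: route key 11: smallest pos >= 11 is 52 -> NA
Op 4: route key 3: smallest pos >= 3 is 52 -> NA
Op 5: add NC@23 -> ring=[23:NC,52:NA,95:NB]
Op 6: add ND@9 -> ring=[9:ND,23:NC,52:NA,95:NB]
Op 7: add NE@11 -> ring=[9:ND,11:NE,23:NC,52:NA,95:NB]
Op 8: route key 23: smallest pos >= 23 is 23 -> NC
Op 9: route key 70: smallest pos >= 70 is 95 -> NB

Answer: NA NA NC NB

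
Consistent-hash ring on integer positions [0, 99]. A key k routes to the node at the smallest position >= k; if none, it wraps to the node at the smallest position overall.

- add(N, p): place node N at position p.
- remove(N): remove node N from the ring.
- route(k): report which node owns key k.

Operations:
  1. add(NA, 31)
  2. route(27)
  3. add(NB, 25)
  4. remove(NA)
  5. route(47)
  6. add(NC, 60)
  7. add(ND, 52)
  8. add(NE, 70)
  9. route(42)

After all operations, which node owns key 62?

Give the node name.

Op 1: add NA@31 -> ring=[31:NA]
Op 2: route key 27: smallest pos >= 27 is 31 -> NA
Op 3: add NB@25 -> ring=[25:NB,31:NA]
Op 4: remove NA -> ring=[25:NB]
Op 5: route key 47: none >= 47, wrap to smallest pos 25 -> NB
Op 6: add NC@60 -> ring=[25:NB,60:NC]
Op 7: add ND@52 -> ring=[25:NB,52:ND,60:NC]
Op 8: add NE@70 -> ring=[25:NB,52:ND,60:NC,70:NE]
Op 9: route key 42: smallest pos >= 42 is 52 -> ND
Final route key 62: smallest pos >= 62 is 70 -> NE

Answer: NE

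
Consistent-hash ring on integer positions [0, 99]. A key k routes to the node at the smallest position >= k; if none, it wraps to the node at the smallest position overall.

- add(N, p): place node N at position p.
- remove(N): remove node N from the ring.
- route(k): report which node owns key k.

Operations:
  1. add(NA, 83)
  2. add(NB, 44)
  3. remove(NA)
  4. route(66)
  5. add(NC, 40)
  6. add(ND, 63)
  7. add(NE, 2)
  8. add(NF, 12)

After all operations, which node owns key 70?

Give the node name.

Answer: NE

Derivation:
Op 1: add NA@83 -> ring=[83:NA]
Op 2: add NB@44 -> ring=[44:NB,83:NA]
Op 3: remove NA -> ring=[44:NB]
Op 4: route key 66: none >= 66, wrap to smallest pos 44 -> NB
Op 5: add NC@40 -> ring=[40:NC,44:NB]
Op 6: add ND@63 -> ring=[40:NC,44:NB,63:ND]
Op 7: add NE@2 -> ring=[2:NE,40:NC,44:NB,63:ND]
Op 8: add NF@12 -> ring=[2:NE,12:NF,40:NC,44:NB,63:ND]
Final route key 70: none >= 70, wrap to smallest pos 2 -> NE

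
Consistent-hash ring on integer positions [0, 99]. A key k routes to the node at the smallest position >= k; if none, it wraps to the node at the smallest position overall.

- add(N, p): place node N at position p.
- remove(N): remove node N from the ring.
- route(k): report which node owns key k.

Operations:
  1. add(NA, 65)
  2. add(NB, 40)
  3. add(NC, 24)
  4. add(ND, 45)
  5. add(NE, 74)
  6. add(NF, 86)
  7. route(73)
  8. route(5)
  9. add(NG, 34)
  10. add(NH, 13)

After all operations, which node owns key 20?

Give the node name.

Answer: NC

Derivation:
Op 1: add NA@65 -> ring=[65:NA]
Op 2: add NB@40 -> ring=[40:NB,65:NA]
Op 3: add NC@24 -> ring=[24:NC,40:NB,65:NA]
Op 4: add ND@45 -> ring=[24:NC,40:NB,45:ND,65:NA]
Op 5: add NE@74 -> ring=[24:NC,40:NB,45:ND,65:NA,74:NE]
Op 6: add NF@86 -> ring=[24:NC,40:NB,45:ND,65:NA,74:NE,86:NF]
Op 7: route key 73: smallest pos >= 73 is 74 -> NE
Op 8: route key 5: smallest pos >= 5 is 24 -> NC
Op 9: add NG@34 -> ring=[24:NC,34:NG,40:NB,45:ND,65:NA,74:NE,86:NF]
Op 10: add NH@13 -> ring=[13:NH,24:NC,34:NG,40:NB,45:ND,65:NA,74:NE,86:NF]
Final route key 20: smallest pos >= 20 is 24 -> NC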